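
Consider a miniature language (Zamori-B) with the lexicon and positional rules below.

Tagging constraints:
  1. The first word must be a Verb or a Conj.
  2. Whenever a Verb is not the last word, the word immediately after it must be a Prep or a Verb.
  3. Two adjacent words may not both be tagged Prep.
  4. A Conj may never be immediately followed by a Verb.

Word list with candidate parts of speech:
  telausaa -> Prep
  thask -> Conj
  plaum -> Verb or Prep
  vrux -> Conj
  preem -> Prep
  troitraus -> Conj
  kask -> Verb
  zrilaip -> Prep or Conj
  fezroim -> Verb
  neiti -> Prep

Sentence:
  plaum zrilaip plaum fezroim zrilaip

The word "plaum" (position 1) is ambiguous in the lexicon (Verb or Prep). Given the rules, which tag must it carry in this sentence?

Candidates per position — 1:plaum {Verb,Prep}; 2:zrilaip {Prep,Conj}; 3:plaum {Verb,Prep}; 4:fezroim {Verb}; 5:zrilaip {Prep,Conj}.
Position 1: Prep is ruled out by rule 1; that leaves Verb.
Position 2: Conj is ruled out by rule 2; that leaves Prep.
Position 3: Prep is ruled out by rule 3; that leaves Verb.
Position 5: Conj is ruled out by rule 2; that leaves Prep.
So the tagging must be: Verb Prep Verb Verb Prep.
Checking: rule 1 holds; rule 2 holds; rule 3 holds; rule 4 holds.

Verb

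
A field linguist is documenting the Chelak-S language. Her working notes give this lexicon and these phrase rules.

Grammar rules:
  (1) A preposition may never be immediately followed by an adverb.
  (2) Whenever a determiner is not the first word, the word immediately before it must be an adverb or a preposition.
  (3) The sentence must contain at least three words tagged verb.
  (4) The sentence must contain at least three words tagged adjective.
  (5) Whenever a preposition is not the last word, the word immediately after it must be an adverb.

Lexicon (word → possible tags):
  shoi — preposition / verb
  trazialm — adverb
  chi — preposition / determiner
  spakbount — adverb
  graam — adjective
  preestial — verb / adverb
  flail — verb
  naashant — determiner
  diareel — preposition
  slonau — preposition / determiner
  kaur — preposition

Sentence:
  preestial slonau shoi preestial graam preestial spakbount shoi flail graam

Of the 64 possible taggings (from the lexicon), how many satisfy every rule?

0

Candidates per position — 1:preestial {verb,adverb}; 2:slonau {preposition,determiner}; 3:shoi {preposition,verb}; 4:preestial {verb,adverb}; 5:graam {adjective}; 6:preestial {verb,adverb}; 7:spakbount {adverb}; 8:shoi {preposition,verb}; 9:flail {verb}; 10:graam {adjective}.
There are 64 candidate sequences in total.
Rule 4 cannot be satisfied by any choice of tags from the lexicon.
So there is no consistent tagging.
Count = 0.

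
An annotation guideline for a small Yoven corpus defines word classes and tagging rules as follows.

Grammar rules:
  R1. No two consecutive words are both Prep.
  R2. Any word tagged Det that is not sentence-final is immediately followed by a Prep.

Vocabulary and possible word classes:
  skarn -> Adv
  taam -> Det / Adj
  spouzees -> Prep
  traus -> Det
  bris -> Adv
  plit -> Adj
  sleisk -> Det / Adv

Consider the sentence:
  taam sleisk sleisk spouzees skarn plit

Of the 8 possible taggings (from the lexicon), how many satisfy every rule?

2

Candidates per position — 1:taam {Det,Adj}; 2:sleisk {Det,Adv}; 3:sleisk {Det,Adv}; 4:spouzees {Prep}; 5:skarn {Adv}; 6:plit {Adj}.
There are 8 candidate sequences in total.
The sequences that satisfy every rule: Adj Adv Det Prep Adv Adj; Adj Adv Adv Prep Adv Adj.
Count = 2.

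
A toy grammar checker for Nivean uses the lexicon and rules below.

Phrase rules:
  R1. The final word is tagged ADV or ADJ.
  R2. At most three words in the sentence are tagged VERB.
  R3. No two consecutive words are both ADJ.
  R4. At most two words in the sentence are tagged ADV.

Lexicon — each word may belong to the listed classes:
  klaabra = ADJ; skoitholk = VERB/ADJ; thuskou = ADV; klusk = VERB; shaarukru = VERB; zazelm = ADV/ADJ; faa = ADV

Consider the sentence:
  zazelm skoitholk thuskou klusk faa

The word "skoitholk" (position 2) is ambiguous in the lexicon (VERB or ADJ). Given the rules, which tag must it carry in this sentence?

Candidates per position — 1:zazelm {ADV,ADJ}; 2:skoitholk {VERB,ADJ}; 3:thuskou {ADV}; 4:klusk {VERB}; 5:faa {ADV}.
If word 1 were ADV, no tagging could satisfy rule 4; so word 1 is ADJ.
If word 2 were ADJ, no tagging could satisfy rule 3; so word 2 is VERB.
That leaves exactly one tagging: ADJ VERB ADV VERB ADV.
Checking: rule 1 ✓; rule 2 ✓; rule 3 ✓; rule 4 ✓.

VERB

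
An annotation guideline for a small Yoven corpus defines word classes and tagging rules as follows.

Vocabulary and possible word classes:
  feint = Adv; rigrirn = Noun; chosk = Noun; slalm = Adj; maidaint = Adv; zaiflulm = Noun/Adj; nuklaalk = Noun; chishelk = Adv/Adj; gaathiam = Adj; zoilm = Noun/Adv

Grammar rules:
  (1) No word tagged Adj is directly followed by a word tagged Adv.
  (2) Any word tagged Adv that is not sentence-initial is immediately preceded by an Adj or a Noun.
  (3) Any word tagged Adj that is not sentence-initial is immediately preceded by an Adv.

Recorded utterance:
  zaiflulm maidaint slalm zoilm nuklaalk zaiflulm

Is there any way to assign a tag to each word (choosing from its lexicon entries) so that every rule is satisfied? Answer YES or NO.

Candidates per position — 1:zaiflulm {Noun,Adj}; 2:maidaint {Adv}; 3:slalm {Adj}; 4:zoilm {Noun,Adv}; 5:nuklaalk {Noun}; 6:zaiflulm {Noun,Adj}.
One satisfying assignment: Noun Adv Adj Noun Noun Noun.
Check: rule 1 satisfied; rule 2 satisfied; rule 3 satisfied.

YES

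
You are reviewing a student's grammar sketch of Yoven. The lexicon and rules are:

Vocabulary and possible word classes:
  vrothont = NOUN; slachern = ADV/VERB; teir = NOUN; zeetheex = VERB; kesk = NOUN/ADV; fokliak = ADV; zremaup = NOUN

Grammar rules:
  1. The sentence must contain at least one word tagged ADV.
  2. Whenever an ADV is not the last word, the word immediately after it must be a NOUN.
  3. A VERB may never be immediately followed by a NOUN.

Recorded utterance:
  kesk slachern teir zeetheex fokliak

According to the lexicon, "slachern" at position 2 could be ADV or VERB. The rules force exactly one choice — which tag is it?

ADV

Candidates per position — 1:kesk {NOUN,ADV}; 2:slachern {ADV,VERB}; 3:teir {NOUN}; 4:zeetheex {VERB}; 5:fokliak {ADV}.
Word 1 cannot be ADV — rule 2 would then fail for every completion. It is NOUN.
Word 2 cannot be VERB — rule 3 would then fail for every completion. It is ADV.
So the tagging must be: NOUN ADV NOUN VERB ADV.
Checking: rule 1 holds; rule 2 holds; rule 3 holds.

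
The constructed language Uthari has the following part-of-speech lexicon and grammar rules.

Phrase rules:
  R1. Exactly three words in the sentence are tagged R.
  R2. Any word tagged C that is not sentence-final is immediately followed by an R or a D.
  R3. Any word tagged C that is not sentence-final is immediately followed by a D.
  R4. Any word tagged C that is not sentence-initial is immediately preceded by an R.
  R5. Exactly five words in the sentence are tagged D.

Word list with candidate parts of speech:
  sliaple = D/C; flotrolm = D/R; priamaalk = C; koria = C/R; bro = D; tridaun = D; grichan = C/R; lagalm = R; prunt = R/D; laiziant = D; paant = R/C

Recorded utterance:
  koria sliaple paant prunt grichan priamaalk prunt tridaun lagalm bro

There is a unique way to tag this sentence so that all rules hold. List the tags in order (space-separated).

Candidates per position — 1:koria {C,R}; 2:sliaple {D,C}; 3:paant {R,C}; 4:prunt {R,D}; 5:grichan {C,R}; 6:priamaalk {C}; 7:prunt {R,D}; 8:tridaun {D}; 9:lagalm {R}; 10:bro {D}.
Word 2 cannot be C — rule 3 would then fail for every completion. It is D.
Word 3 cannot be C — rule 4 would then fail for every completion. It is R.
Word 4 cannot be R — rule 5 would then fail for every completion. It is D.
Word 5 cannot be C — rule 2 would then fail for every completion. It is R.
Word 7 cannot be R — rule 1 would then fail for every completion. It is D.
Word 1 cannot be R — rule 1 would then fail for every completion. It is C.
The unique satisfying tagging is: C D R D R C D D R D.
Checking: rule 1 holds; rule 2 holds; rule 3 holds; rule 4 holds; rule 5 holds.

C D R D R C D D R D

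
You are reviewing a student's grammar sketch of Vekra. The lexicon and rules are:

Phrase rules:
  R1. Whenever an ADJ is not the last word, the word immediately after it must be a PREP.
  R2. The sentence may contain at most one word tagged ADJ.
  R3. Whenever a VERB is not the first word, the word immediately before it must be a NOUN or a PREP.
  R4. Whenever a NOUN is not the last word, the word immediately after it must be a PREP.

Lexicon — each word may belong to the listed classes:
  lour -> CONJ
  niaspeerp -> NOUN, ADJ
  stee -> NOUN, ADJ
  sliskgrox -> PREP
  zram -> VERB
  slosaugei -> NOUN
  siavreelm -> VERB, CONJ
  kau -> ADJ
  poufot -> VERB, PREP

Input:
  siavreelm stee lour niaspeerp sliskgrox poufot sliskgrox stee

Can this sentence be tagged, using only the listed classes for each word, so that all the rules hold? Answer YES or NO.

NO

Candidates per position — 1:siavreelm {VERB,CONJ}; 2:stee {NOUN,ADJ}; 3:lour {CONJ}; 4:niaspeerp {NOUN,ADJ}; 5:sliskgrox {PREP}; 6:poufot {VERB,PREP}; 7:sliskgrox {PREP}; 8:stee {NOUN,ADJ}.
Every candidate sequence violates at least one rule; no consistent tagging exists.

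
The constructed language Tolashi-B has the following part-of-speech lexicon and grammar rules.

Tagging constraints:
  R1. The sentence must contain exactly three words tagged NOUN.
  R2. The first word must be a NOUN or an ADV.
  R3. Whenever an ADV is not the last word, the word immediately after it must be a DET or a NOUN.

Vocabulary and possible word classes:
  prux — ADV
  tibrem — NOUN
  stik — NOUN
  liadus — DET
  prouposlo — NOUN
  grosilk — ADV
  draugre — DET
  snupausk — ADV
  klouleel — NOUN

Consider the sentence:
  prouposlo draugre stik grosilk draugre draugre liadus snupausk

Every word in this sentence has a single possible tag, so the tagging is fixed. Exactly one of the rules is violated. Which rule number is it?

Fixed tagging: NOUN DET NOUN ADV DET DET DET ADV.
Rule check: R1 violated, R2 holds, R3 holds.
Only rule 1 fails.

1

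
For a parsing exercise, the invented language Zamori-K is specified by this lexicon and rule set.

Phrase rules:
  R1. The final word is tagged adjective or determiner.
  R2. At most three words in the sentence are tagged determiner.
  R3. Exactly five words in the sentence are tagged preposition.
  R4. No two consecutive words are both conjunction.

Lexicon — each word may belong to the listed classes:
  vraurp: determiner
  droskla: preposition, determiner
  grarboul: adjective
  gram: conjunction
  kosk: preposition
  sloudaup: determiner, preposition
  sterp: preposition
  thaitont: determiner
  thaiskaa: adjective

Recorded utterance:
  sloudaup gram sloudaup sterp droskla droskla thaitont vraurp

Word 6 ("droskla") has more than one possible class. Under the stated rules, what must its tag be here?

Candidates per position — 1:sloudaup {determiner,preposition}; 2:gram {conjunction}; 3:sloudaup {determiner,preposition}; 4:sterp {preposition}; 5:droskla {preposition,determiner}; 6:droskla {preposition,determiner}; 7:thaitont {determiner}; 8:vraurp {determiner}.
Word 1 cannot be determiner — rule 3 would then fail for every completion. It is preposition.
Word 3 cannot be determiner — rule 3 would then fail for every completion. It is preposition.
Word 5 cannot be determiner — rule 3 would then fail for every completion. It is preposition.
Word 6 cannot be determiner — rule 3 would then fail for every completion. It is preposition.
That leaves exactly one tagging: preposition conjunction preposition preposition preposition preposition determiner determiner.
Rule-by-rule: rule 1 ok; rule 2 ok; rule 3 ok; rule 4 ok.

preposition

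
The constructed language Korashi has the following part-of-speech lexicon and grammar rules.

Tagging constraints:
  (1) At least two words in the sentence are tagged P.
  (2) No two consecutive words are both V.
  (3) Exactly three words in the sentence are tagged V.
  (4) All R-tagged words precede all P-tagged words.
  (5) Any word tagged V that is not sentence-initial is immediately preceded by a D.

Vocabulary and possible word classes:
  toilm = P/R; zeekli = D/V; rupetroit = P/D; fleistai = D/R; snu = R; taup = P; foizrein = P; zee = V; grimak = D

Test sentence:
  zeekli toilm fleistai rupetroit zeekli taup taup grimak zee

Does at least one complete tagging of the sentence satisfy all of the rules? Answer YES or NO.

Candidates per position — 1:zeekli {D,V}; 2:toilm {P,R}; 3:fleistai {D,R}; 4:rupetroit {P,D}; 5:zeekli {D,V}; 6:taup {P}; 7:taup {P}; 8:grimak {D}; 9:zee {V}.
One satisfying assignment: V R R D V P P D V.
Verifying each rule — rule 1 holds; rule 2 holds; rule 3 holds; rule 4 holds; rule 5 holds.

YES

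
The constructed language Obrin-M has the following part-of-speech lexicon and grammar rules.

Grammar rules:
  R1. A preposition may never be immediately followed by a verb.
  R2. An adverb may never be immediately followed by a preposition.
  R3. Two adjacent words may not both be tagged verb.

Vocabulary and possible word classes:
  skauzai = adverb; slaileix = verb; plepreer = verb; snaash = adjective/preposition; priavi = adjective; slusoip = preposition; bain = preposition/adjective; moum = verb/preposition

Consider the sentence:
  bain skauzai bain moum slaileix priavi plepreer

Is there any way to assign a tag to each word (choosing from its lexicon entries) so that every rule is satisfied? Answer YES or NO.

NO

Candidates per position — 1:bain {preposition,adjective}; 2:skauzai {adverb}; 3:bain {preposition,adjective}; 4:moum {verb,preposition}; 5:slaileix {verb}; 6:priavi {adjective}; 7:plepreer {verb}.
Every candidate sequence violates at least one rule; no consistent tagging exists.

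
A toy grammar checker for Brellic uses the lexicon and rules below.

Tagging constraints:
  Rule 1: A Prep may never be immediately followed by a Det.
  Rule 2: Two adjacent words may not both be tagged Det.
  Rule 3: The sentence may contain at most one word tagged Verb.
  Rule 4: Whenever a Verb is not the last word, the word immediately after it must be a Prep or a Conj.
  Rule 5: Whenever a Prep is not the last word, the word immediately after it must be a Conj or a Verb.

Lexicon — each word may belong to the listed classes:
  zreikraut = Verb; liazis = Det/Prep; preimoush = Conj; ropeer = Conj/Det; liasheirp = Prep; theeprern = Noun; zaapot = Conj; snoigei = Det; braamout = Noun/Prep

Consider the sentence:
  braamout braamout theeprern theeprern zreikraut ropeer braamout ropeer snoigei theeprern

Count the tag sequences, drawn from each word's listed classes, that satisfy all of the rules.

Candidates per position — 1:braamout {Noun,Prep}; 2:braamout {Noun,Prep}; 3:theeprern {Noun}; 4:theeprern {Noun}; 5:zreikraut {Verb}; 6:ropeer {Conj,Det}; 7:braamout {Noun,Prep}; 8:ropeer {Conj,Det}; 9:snoigei {Det}; 10:theeprern {Noun}.
There are 32 candidate sequences in total.
The sequences that satisfy every rule: Noun Noun Noun Noun Verb Conj Noun Conj Det Noun; Noun Noun Noun Noun Verb Conj Prep Conj Det Noun.
Count = 2.

2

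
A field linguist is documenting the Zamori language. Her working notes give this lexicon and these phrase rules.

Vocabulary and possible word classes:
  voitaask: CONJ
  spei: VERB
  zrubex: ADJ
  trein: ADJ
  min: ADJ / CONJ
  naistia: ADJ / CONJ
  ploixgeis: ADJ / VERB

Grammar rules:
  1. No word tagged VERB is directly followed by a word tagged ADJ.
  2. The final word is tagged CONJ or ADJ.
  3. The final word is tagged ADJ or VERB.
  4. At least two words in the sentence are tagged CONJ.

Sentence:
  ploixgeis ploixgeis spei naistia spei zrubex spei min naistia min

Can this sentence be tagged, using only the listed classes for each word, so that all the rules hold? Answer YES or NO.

NO

Candidates per position — 1:ploixgeis {ADJ,VERB}; 2:ploixgeis {ADJ,VERB}; 3:spei {VERB}; 4:naistia {ADJ,CONJ}; 5:spei {VERB}; 6:zrubex {ADJ}; 7:spei {VERB}; 8:min {ADJ,CONJ}; 9:naistia {ADJ,CONJ}; 10:min {ADJ,CONJ}.
Rule 1 cannot be satisfied by any choice of tags from the lexicon.
So there is no consistent tagging.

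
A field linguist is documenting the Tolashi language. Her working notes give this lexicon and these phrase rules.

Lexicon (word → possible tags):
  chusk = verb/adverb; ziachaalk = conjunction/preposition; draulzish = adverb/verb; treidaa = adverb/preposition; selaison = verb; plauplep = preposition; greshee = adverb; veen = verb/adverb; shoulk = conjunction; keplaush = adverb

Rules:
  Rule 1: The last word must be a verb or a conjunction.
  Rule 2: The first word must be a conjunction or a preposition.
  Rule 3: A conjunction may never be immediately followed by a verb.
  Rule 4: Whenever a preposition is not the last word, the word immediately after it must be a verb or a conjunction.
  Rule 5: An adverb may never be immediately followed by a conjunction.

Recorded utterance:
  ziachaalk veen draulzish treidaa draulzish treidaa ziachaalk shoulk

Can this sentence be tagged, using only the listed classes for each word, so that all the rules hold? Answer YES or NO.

YES

Candidates per position — 1:ziachaalk {conjunction,preposition}; 2:veen {verb,adverb}; 3:draulzish {adverb,verb}; 4:treidaa {adverb,preposition}; 5:draulzish {adverb,verb}; 6:treidaa {adverb,preposition}; 7:ziachaalk {conjunction,preposition}; 8:shoulk {conjunction}.
One satisfying assignment: preposition verb verb adverb adverb preposition conjunction conjunction.
Rule-by-rule: rule 1 ✓; rule 2 ✓; rule 3 ✓; rule 4 ✓; rule 5 ✓.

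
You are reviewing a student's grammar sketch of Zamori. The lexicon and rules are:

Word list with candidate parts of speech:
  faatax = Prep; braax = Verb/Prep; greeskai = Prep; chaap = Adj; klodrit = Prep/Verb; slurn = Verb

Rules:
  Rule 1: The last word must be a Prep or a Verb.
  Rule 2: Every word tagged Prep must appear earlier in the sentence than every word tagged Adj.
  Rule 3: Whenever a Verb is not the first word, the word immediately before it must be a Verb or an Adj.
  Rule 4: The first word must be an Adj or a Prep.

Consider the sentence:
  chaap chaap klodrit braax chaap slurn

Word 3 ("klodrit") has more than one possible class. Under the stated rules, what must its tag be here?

Candidates per position — 1:chaap {Adj}; 2:chaap {Adj}; 3:klodrit {Prep,Verb}; 4:braax {Verb,Prep}; 5:chaap {Adj}; 6:slurn {Verb}.
Word 3 cannot be Prep — rule 2 would then fail for every completion. It is Verb.
Word 4 cannot be Prep — rule 2 would then fail for every completion. It is Verb.
The only consistent sequence is: Adj Adj Verb Verb Adj Verb.
Check: rule 1 ok; rule 2 ok; rule 3 ok; rule 4 ok.

Verb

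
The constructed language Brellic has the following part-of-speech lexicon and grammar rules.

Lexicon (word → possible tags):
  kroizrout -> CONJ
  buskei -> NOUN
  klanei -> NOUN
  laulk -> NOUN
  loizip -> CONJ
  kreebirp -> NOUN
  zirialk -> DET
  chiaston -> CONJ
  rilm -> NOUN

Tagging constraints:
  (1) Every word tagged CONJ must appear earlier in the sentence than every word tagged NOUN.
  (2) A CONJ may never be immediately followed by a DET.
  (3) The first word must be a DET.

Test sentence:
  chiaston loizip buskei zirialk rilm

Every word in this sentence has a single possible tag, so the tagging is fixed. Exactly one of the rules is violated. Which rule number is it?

3

Fixed tagging: CONJ CONJ NOUN DET NOUN.
Applying the rules: R1 ok, R2 ok, R3 fails.
Only rule 3 fails.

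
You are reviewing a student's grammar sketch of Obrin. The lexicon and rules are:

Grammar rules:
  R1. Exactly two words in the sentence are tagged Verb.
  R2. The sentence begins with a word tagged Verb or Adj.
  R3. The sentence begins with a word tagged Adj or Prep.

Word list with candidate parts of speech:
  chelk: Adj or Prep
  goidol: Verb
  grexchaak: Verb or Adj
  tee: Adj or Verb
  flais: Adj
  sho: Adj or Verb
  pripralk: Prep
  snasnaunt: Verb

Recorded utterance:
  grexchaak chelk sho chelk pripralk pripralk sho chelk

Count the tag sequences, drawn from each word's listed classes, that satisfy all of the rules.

Candidates per position — 1:grexchaak {Verb,Adj}; 2:chelk {Adj,Prep}; 3:sho {Adj,Verb}; 4:chelk {Adj,Prep}; 5:pripralk {Prep}; 6:pripralk {Prep}; 7:sho {Adj,Verb}; 8:chelk {Adj,Prep}.
There are 64 candidate sequences in total.
Checking each against the rules leaves 8 sequences.
Count = 8.

8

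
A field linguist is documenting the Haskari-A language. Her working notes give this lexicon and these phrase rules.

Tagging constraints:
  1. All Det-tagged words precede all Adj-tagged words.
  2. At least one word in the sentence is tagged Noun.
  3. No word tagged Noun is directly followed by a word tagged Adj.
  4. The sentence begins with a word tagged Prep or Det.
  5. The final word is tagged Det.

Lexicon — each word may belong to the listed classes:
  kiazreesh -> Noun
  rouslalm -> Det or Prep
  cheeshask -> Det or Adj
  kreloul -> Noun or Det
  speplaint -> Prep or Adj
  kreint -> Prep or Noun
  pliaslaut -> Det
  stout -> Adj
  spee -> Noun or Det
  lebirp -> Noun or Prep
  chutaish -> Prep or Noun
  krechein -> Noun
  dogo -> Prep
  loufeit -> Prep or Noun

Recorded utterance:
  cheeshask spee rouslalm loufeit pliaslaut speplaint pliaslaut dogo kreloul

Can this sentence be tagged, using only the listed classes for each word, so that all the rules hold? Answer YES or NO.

Candidates per position — 1:cheeshask {Det,Adj}; 2:spee {Noun,Det}; 3:rouslalm {Det,Prep}; 4:loufeit {Prep,Noun}; 5:pliaslaut {Det}; 6:speplaint {Prep,Adj}; 7:pliaslaut {Det}; 8:dogo {Prep}; 9:kreloul {Noun,Det}.
One satisfying assignment: Det Noun Det Noun Det Prep Det Prep Det.
Rule-by-rule: rule 1 satisfied; rule 2 satisfied; rule 3 satisfied; rule 4 satisfied; rule 5 satisfied.

YES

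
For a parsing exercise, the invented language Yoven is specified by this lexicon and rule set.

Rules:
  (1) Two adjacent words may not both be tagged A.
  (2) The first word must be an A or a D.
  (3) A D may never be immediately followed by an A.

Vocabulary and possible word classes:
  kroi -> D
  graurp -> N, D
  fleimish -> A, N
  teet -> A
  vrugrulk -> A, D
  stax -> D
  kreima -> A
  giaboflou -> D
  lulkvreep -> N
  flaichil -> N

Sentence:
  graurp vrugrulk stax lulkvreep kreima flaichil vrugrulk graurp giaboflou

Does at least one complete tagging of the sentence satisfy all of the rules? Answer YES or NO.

Candidates per position — 1:graurp {N,D}; 2:vrugrulk {A,D}; 3:stax {D}; 4:lulkvreep {N}; 5:kreima {A}; 6:flaichil {N}; 7:vrugrulk {A,D}; 8:graurp {N,D}; 9:giaboflou {D}.
One satisfying assignment: D D D N A N A N D.
Verifying each rule — rule 1 holds; rule 2 holds; rule 3 holds.

YES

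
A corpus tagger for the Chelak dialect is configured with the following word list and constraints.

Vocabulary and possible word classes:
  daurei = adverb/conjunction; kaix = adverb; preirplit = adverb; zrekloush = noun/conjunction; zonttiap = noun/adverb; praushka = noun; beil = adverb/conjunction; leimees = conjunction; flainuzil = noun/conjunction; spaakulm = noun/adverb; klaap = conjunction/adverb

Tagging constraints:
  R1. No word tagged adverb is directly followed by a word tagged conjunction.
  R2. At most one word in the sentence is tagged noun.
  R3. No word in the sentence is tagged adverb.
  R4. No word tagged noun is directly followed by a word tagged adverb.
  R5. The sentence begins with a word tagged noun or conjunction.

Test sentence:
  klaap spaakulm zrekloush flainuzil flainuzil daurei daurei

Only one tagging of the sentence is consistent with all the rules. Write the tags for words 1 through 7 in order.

Candidates per position — 1:klaap {conjunction,adverb}; 2:spaakulm {noun,adverb}; 3:zrekloush {noun,conjunction}; 4:flainuzil {noun,conjunction}; 5:flainuzil {noun,conjunction}; 6:daurei {adverb,conjunction}; 7:daurei {adverb,conjunction}.
If word 1 were adverb, no tagging could satisfy rule 3; so word 1 is conjunction.
If word 2 were adverb, no tagging could satisfy rule 3; so word 2 is noun.
If word 3 were noun, no tagging could satisfy rule 2; so word 3 is conjunction.
If word 4 were noun, no tagging could satisfy rule 2; so word 4 is conjunction.
If word 5 were noun, no tagging could satisfy rule 2; so word 5 is conjunction.
If word 6 were adverb, no tagging could satisfy rule 3; so word 6 is conjunction.
If word 7 were adverb, no tagging could satisfy rule 3; so word 7 is conjunction.
The unique satisfying tagging is: conjunction noun conjunction conjunction conjunction conjunction conjunction.
Verifying each rule — rule 1 ok; rule 2 ok; rule 3 ok; rule 4 ok; rule 5 ok.

conjunction noun conjunction conjunction conjunction conjunction conjunction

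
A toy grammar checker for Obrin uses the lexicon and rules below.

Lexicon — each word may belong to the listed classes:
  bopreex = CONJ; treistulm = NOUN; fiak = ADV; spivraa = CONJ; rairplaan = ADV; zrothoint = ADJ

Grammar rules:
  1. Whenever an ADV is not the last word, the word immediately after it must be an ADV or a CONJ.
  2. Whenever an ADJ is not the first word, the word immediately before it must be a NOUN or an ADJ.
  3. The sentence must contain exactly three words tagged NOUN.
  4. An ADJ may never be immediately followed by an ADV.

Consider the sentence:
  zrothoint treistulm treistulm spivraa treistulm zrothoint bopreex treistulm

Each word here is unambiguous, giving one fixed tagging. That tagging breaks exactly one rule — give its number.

3

Fixed tagging: ADJ NOUN NOUN CONJ NOUN ADJ CONJ NOUN.
Applying the rules: R1 ok, R2 ok, R3 fails, R4 ok.
Only rule 3 fails.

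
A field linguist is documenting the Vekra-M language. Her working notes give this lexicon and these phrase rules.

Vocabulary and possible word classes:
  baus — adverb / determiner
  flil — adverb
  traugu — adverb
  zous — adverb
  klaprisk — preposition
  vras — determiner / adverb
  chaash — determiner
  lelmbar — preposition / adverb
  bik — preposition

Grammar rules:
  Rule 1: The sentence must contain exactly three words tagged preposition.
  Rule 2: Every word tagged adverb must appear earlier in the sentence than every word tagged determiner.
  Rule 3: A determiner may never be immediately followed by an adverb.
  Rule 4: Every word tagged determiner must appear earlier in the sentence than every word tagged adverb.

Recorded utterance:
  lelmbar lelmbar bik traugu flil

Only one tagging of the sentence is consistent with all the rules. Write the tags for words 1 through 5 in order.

Candidates per position — 1:lelmbar {preposition,adverb}; 2:lelmbar {preposition,adverb}; 3:bik {preposition}; 4:traugu {adverb}; 5:flil {adverb}.
At position 1, choosing adverb makes rule 1 impossible to satisfy; hence preposition.
At position 2, choosing adverb makes rule 1 impossible to satisfy; hence preposition.
The unique satisfying tagging is: preposition preposition preposition adverb adverb.
Verifying each rule — rule 1 ✓; rule 2 ✓; rule 3 ✓; rule 4 ✓.

preposition preposition preposition adverb adverb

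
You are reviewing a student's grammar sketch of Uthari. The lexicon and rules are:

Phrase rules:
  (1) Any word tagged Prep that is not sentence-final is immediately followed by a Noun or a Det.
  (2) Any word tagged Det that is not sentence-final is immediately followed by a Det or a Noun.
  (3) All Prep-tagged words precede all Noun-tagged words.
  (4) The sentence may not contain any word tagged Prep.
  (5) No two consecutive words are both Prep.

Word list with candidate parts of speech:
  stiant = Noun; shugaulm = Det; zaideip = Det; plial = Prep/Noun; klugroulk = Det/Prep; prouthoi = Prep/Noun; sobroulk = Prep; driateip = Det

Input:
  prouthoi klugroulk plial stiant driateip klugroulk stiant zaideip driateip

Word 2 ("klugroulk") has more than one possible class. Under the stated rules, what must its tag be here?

Candidates per position — 1:prouthoi {Prep,Noun}; 2:klugroulk {Det,Prep}; 3:plial {Prep,Noun}; 4:stiant {Noun}; 5:driateip {Det}; 6:klugroulk {Det,Prep}; 7:stiant {Noun}; 8:zaideip {Det}; 9:driateip {Det}.
If word 1 were Prep, no tagging could satisfy rule 4; so word 1 is Noun.
If word 2 were Prep, no tagging could satisfy rule 3; so word 2 is Det.
If word 3 were Prep, no tagging could satisfy rule 2; so word 3 is Noun.
If word 6 were Prep, no tagging could satisfy rule 2; so word 6 is Det.
That leaves exactly one tagging: Noun Det Noun Noun Det Det Noun Det Det.
Checking: rule 1 satisfied; rule 2 satisfied; rule 3 satisfied; rule 4 satisfied; rule 5 satisfied.

Det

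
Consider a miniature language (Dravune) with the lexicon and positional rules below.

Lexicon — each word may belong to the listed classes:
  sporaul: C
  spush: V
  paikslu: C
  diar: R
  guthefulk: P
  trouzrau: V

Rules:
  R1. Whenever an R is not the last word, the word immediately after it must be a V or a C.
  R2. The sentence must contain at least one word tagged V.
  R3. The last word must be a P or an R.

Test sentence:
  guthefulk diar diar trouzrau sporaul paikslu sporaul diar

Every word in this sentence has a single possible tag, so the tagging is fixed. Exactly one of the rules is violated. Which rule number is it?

1

Fixed tagging: P R R V C C C R.
Rule check: R1 fail, R2 pass, R3 pass.
Only rule 1 fails.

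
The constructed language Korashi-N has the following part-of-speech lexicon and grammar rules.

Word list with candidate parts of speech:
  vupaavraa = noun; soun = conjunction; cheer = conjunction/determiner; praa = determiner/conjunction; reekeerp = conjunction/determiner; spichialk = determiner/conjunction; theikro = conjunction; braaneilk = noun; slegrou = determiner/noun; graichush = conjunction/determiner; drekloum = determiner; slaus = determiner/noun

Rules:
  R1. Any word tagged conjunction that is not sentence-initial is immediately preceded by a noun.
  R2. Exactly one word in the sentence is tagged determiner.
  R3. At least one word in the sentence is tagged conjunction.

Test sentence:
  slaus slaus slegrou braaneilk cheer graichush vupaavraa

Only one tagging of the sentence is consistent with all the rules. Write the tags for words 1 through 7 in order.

noun noun noun noun conjunction determiner noun

Candidates per position — 1:slaus {determiner,noun}; 2:slaus {determiner,noun}; 3:slegrou {determiner,noun}; 4:braaneilk {noun}; 5:cheer {conjunction,determiner}; 6:graichush {conjunction,determiner}; 7:vupaavraa {noun}.
If word 6 were conjunction, no tagging could satisfy rule 1; so word 6 is determiner.
If word 1 were determiner, no tagging could satisfy rule 2; so word 1 is noun.
If word 2 were determiner, no tagging could satisfy rule 2; so word 2 is noun.
If word 3 were determiner, no tagging could satisfy rule 2; so word 3 is noun.
If word 5 were determiner, no tagging could satisfy rule 2; so word 5 is conjunction.
That leaves exactly one tagging: noun noun noun noun conjunction determiner noun.
Checking: rule 1 ok; rule 2 ok; rule 3 ok.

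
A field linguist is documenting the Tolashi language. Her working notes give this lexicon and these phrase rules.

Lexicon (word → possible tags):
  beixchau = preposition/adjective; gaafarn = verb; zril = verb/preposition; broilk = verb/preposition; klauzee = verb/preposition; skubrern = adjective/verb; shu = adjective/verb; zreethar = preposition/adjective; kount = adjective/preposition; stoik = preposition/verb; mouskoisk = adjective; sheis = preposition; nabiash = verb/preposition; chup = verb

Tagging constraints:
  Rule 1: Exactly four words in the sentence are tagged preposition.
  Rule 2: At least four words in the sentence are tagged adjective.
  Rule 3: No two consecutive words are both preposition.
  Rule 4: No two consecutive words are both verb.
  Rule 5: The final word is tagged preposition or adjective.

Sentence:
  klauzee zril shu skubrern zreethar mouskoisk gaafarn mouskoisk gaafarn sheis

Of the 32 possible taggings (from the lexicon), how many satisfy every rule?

Candidates per position — 1:klauzee {verb,preposition}; 2:zril {verb,preposition}; 3:shu {adjective,verb}; 4:skubrern {adjective,verb}; 5:zreethar {preposition,adjective}; 6:mouskoisk {adjective}; 7:gaafarn {verb}; 8:mouskoisk {adjective}; 9:gaafarn {verb}; 10:sheis {preposition}.
There are 32 candidate sequences in total.
Every candidate sequence violates at least one rule; no consistent tagging exists.
Count = 0.

0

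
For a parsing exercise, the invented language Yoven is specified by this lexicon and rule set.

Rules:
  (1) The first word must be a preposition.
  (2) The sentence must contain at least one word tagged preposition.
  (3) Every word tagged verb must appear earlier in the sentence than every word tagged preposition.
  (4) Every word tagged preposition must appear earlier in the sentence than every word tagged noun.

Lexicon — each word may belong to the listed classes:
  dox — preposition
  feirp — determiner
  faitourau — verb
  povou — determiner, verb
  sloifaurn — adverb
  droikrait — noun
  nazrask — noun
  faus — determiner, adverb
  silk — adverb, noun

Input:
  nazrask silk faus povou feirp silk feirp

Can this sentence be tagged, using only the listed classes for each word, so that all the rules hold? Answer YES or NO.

NO

Candidates per position — 1:nazrask {noun}; 2:silk {adverb,noun}; 3:faus {determiner,adverb}; 4:povou {determiner,verb}; 5:feirp {determiner}; 6:silk {adverb,noun}; 7:feirp {determiner}.
Rule 1 cannot be satisfied by any choice of tags from the lexicon.
So there is no consistent tagging.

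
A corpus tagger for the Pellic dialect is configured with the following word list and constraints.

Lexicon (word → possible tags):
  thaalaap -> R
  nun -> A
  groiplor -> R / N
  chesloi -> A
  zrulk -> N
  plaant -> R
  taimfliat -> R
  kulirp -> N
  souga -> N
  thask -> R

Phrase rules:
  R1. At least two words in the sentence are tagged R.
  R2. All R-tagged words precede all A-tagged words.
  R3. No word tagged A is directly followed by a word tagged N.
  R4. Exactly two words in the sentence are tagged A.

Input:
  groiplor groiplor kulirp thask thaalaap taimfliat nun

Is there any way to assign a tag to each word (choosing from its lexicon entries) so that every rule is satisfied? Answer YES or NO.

NO

Candidates per position — 1:groiplor {R,N}; 2:groiplor {R,N}; 3:kulirp {N}; 4:thask {R}; 5:thaalaap {R}; 6:taimfliat {R}; 7:nun {A}.
Rule 4 cannot be satisfied by any choice of tags from the lexicon.
So there is no consistent tagging.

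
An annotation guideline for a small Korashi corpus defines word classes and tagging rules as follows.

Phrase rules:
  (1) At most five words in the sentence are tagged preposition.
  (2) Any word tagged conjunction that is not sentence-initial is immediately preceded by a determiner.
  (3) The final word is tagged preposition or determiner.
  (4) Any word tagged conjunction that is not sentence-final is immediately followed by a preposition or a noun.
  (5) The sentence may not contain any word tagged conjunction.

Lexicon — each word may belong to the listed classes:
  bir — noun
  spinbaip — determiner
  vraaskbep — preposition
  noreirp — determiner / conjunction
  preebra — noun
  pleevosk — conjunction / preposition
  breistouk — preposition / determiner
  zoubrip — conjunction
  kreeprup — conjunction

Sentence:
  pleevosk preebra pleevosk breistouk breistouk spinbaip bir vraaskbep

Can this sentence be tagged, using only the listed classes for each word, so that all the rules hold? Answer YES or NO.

Candidates per position — 1:pleevosk {conjunction,preposition}; 2:preebra {noun}; 3:pleevosk {conjunction,preposition}; 4:breistouk {preposition,determiner}; 5:breistouk {preposition,determiner}; 6:spinbaip {determiner}; 7:bir {noun}; 8:vraaskbep {preposition}.
One satisfying assignment: preposition noun preposition preposition determiner determiner noun preposition.
Check: rule 1 ✓; rule 2 ✓; rule 3 ✓; rule 4 ✓; rule 5 ✓.

YES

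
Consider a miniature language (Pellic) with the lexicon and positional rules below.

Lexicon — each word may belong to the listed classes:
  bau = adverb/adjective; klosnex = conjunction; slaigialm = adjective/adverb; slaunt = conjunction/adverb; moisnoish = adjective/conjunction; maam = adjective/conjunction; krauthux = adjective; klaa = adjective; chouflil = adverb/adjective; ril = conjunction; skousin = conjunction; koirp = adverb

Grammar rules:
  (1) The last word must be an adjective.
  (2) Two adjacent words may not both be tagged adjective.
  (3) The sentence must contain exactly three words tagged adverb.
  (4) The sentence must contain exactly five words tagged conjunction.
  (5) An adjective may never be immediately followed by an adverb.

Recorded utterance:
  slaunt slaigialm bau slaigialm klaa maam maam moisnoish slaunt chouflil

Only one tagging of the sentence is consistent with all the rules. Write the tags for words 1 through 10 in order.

conjunction adverb adverb adverb adjective conjunction conjunction conjunction conjunction adjective

Candidates per position — 1:slaunt {conjunction,adverb}; 2:slaigialm {adjective,adverb}; 3:bau {adverb,adjective}; 4:slaigialm {adjective,adverb}; 5:klaa {adjective}; 6:maam {adjective,conjunction}; 7:maam {adjective,conjunction}; 8:moisnoish {adjective,conjunction}; 9:slaunt {conjunction,adverb}; 10:chouflil {adverb,adjective}.
Position 1: adverb is ruled out by rule 4; that leaves conjunction.
Position 4: adjective is ruled out by rule 2; that leaves adverb.
Position 6: adjective is ruled out by rule 2; that leaves conjunction.
Position 7: adjective is ruled out by rule 4; that leaves conjunction.
Position 8: adjective is ruled out by rule 4; that leaves conjunction.
Position 9: adverb is ruled out by rule 4; that leaves conjunction.
Position 10: adverb is ruled out by rule 1; that leaves adjective.
Position 2: adjective is ruled out by rule 3; that leaves adverb.
Position 3: adjective is ruled out by rule 3; that leaves adverb.
The only consistent sequence is: conjunction adverb adverb adverb adjective conjunction conjunction conjunction conjunction adjective.
Check: rule 1 satisfied; rule 2 satisfied; rule 3 satisfied; rule 4 satisfied; rule 5 satisfied.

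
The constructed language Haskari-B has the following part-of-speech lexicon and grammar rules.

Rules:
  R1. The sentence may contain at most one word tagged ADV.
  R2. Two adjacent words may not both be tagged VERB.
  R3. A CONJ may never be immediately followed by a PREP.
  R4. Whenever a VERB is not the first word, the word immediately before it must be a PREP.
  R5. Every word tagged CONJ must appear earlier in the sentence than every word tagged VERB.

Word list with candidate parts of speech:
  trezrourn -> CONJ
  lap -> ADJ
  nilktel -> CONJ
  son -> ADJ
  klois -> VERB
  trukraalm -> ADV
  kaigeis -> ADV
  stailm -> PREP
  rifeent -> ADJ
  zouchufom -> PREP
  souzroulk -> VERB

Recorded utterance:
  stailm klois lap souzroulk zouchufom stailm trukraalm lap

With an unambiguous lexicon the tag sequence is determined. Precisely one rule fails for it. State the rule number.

Fixed tagging: PREP VERB ADJ VERB PREP PREP ADV ADJ.
Rule check: R1 pass, R2 pass, R3 pass, R4 fail, R5 pass.
Only rule 4 fails.

4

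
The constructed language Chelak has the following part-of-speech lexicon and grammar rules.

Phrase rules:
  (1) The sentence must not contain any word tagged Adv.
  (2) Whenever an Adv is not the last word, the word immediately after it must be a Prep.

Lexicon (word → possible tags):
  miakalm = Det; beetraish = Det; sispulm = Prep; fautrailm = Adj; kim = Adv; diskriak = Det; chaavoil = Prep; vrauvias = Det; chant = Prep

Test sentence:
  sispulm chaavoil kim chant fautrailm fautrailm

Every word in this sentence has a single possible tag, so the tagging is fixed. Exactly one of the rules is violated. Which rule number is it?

1

Fixed tagging: Prep Prep Adv Prep Adj Adj.
Applying the rules: R1 fail, R2 pass.
Only rule 1 fails.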